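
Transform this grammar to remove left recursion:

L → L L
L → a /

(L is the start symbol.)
L → a / L'
L' → L L'
L' → ε

L is directly left-recursive. The standard transformation for
  A → A α₁ | ... | A α_m | β₁ | ... | β_n
is
  A  → β₁ A' | ... | β_n A'
  A' → α₁ A' | ... | α_m A' | ε

L → a / becomes L → a / L'
L → L L becomes L' → L L'
Add L' → ε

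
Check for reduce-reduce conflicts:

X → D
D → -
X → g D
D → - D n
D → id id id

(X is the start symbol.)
Augment with X' → X and build the canonical LR(0) collection (I0 = CLOSURE({[X' → . X]}), then GOTO on every symbol after a dot until no new states appear). It has 11 states:
  I0: { [D → . - D n], [D → . -], [D → . id id id], [X → . D], [X → . g D], [X' → . X] }  — shift
  I1: { [D → - . D n], [D → - .], [D → . - D n], [D → . -], [D → . id id id] }  — shift, reduce
  I2: { [X → D .] }  — reduce
  I3: { [X' → X .] }  — accept
  I4: { [D → . - D n], [D → . -], [D → . id id id], [X → g . D] }  — shift
  I5: { [D → id . id id] }  — shift
  I6: { [D → id id . id] }  — shift
  I7: { [D → id id id .] }  — reduce
  I8: { [X → g D .] }  — reduce
  I9: { [D → - D . n] }  — shift
  I10: { [D → - D n .] }  — reduce

No state contains more than one complete item.

Answer: No reduce-reduce conflicts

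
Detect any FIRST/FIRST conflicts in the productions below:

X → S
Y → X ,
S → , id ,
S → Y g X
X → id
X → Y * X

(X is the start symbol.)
FIRST sets of the non-terminals at (or reachable through a nullable prefix from) the front of some alternative:
  FIRST(S) = { ',', 'id' }
  FIRST(Y) = { ',', 'id' }

Productions for X:
  X → S: FIRST = { ',', 'id' }
  X → id: FIRST = { 'id' }
  X → Y * X: FIRST = { ',', 'id' }
Productions for S:
  S → , id ,: FIRST = { ',' }
  S → Y g X: FIRST = { ',', 'id' }
Y has only one production, so no FIRST/FIRST conflict is possible there.

Conflict for X: X → S and X → id
  Overlap: { 'id' }
Conflict for X: X → S and X → Y * X
  Overlap: { ',', 'id' }
Conflict for X: X → id and X → Y * X
  Overlap: { 'id' }
Conflict for S: S → , id , and S → Y g X
  Overlap: { ',' }

Answer: Yes. X → S / X → id on { 'id' }; X → S / X → Y '*' X on { ',', 'id' }; X → id / X → Y '*' X on { 'id' }; S → ',' id ',' / S → Y g X on { ',' }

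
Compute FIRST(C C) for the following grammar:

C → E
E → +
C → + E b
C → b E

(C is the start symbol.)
{ '+', 'b' }

FIRST sets of the non-terminals involved (from the grammar, by fixed-point iteration):
  FIRST(C) = { '+', 'b' }

To compute FIRST(C C), process the symbols left to right:
Symbol C is a non-terminal. Add FIRST(C) \ {ε} = { '+', 'b' }
C is not nullable (ε ∉ FIRST(C)), so stop here.
FIRST(C C) = { '+', 'b' }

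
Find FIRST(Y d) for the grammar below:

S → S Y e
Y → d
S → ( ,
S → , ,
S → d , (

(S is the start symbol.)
FIRST sets of the non-terminals involved (from the grammar, by fixed-point iteration):
  FIRST(Y) = { 'd' }

To compute FIRST(Y d), process the symbols left to right:
Symbol Y is a non-terminal. Add FIRST(Y) \ {ε} = { 'd' }
Y is not nullable (ε ∉ FIRST(Y)), so stop here.
FIRST(Y d) = { 'd' }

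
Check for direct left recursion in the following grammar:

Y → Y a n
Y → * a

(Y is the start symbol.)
Yes, Y is left-recursive

Direct left recursion occurs when N → N α for some non-terminal N (the right-hand side begins with the left-hand side itself).

Y → Y a n: LEFT RECURSIVE (starts with Y)
Y → * a: starts with '*'

The grammar has direct left recursion on: Y.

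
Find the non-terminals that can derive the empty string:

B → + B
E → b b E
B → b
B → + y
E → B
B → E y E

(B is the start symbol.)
None

There are no ε-productions, so no non-terminal can derive ε.
No non-terminals are nullable.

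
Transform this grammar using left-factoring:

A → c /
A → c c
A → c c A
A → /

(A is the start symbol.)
A → c A'
A' → /
A' → c A''
A'' → ε
A'' → A
A → /

Left-factoring transforms A → αβ₁ | αβ₂ into A → αA' and A' → β₁ | β₂
(α is the longest common prefix among the alternatives). Repeat until
no nonterminal has two alternatives with a common prefix.

Round 1: A has alternatives sharing prefix 'c'. Introduce A': A → c A'
  Add: A' → /
  Add: A' → c
  Add: A' → c A

Round 2: A' has alternatives sharing prefix 'c'. Introduce A'': A' → c A''
  Add: A'' → ε
  Add: A'' → A

No remaining common prefixes — done.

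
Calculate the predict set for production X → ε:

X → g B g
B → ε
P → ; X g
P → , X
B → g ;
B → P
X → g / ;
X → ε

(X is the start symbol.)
{ $, 'g' }

PREDICT(X → ε) = (FIRST(RHS) \ {ε}) ∪ (FOLLOW(X) if ε ∈ FIRST(RHS), i.e. RHS ⇒* ε)
The right-hand side is ε (FIRST(ε) = { ε }), so the predict set is FOLLOW(X) = { $, 'g' }
PREDICT(X → ε) = { $, 'g' }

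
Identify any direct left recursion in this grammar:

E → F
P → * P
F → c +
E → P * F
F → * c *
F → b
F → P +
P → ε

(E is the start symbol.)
No direct left recursion

E → F: starts with F
P → * P: starts with '*'
F → c +: starts with c
E → P * F: starts with P
F → * c *: starts with '*'
F → b: starts with b
F → P +: starts with P
P → ε: starts with ε

No direct left recursion found.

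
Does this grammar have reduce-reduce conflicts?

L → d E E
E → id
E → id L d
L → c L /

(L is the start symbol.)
No reduce-reduce conflicts

A reduce-reduce conflict occurs when an LR(0) state has two complete items [A → α .] and [B → β .] — both call for a reduction, and with no lookahead the parser cannot choose between them.

Augment with L' → L and build the canonical LR(0) collection (I0 = CLOSURE({[L' → . L]}), then GOTO on every symbol after a dot until no new states appear). It has 11 states:
  I0: { [L → . c L /], [L → . d E E], [L' → . L] }  — shift
  I1: { [L' → L .] }  — accept
  I2: { [L → . c L /], [L → . d E E], [L → c . L /] }  — shift
  I3: { [E → . id L d], [E → . id], [L → d . E E] }  — shift
  I4: { [E → . id L d], [E → . id], [L → d E . E] }  — shift
  I5: { [E → id . L d], [E → id .], [L → . c L /], [L → . d E E] }  — shift, reduce
  I6: { [E → id L . d] }  — shift
  I7: { [E → id L d .] }  — reduce
  I8: { [L → d E E .] }  — reduce
  I9: { [L → c L . /] }  — shift
  I10: { [L → c L / .] }  — reduce

No state contains more than one complete item.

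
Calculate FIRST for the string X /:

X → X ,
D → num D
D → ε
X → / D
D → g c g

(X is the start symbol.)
{ '/' }

FIRST sets of the non-terminals involved (from the grammar, by fixed-point iteration):
  FIRST(X) = { '/' }

To compute FIRST(X /), process the symbols left to right:
Symbol X is a non-terminal. Add FIRST(X) \ {ε} = { '/' }
X is not nullable (ε ∉ FIRST(X)), so stop here.
FIRST(X /) = { '/' }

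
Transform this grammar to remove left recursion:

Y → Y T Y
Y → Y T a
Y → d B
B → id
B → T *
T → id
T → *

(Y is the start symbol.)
Y is directly left-recursive. The standard transformation for
  A → A α₁ | ... | A α_m | β₁ | ... | β_n
is
  A  → β₁ A' | ... | β_n A'
  A' → α₁ A' | ... | α_m A' | ε

Y → d B becomes Y → d B Y'
Y → Y T Y becomes Y' → T Y Y'
Y → Y T a becomes Y' → T a Y'
Add Y' → ε

Productions for other non-terminals are unchanged:
  B → id
  B → T *
  T → id
  T → *

Resulting grammar:
Y → d B Y'
Y' → T Y Y'
Y' → T a Y'
Y' → ε
B → id
B → T *
T → id
T → *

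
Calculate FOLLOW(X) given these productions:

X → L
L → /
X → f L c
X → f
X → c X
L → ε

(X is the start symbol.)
X is the start symbol, so $ ∈ FOLLOW(X).
In X → c X: X is at the end; this adds FOLLOW(X) to itself — nothing new

Taking the union: FOLLOW(X) = { $ }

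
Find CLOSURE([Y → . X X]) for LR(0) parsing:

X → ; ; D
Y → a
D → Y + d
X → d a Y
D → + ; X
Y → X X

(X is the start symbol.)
Start with: [Y → . X X]
  [Y → . X X] has the dot before X: add [X → . ; ; D], [X → . d a Y]
No further items can be added.

CLOSURE = { [X → . ; ; D], [X → . d a Y], [Y → . X X] }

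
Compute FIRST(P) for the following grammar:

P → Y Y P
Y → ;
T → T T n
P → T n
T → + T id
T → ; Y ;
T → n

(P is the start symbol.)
{ '+', ';', 'n' }

To compute FIRST(P), examine every production with P on the left-hand side, reading each right-hand side left to right until a non-nullable symbol is reached.

FIRST sets of the other non-terminals involved (by the same procedure, iterated to a fixed point):
  FIRST(Y) = { ';' }
  FIRST(T) = { '+', ';', 'n' }

From P → Y Y P:
  - Y is a non-terminal: add FIRST(Y) \ {ε} = { ';' }
    Y is not nullable, so stop
From P → T n:
  - T is a non-terminal: add FIRST(T) \ {ε} = { '+', ';', 'n' }
    T is not nullable, so stop

Collecting: FIRST(P) = { '+', ';', 'n' }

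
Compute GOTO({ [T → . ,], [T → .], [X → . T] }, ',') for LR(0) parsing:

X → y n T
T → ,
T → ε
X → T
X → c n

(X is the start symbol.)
GOTO(I, ',') = CLOSURE({ [A → αX.β] : [A → α.Xβ] ∈ I, X = ',' })

Items with dot before ',', with the dot advanced:
  [T → . ,] → [T → , .]
Closure adds nothing (no advanced item has the dot before a non-terminal).

GOTO = { [T → , .] }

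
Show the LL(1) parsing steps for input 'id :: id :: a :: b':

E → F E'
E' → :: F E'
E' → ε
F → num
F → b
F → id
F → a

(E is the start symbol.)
Stack is shown with the top on the left.

Stack      Input                 Action
---------------------------------------
E $        id :: id :: a :: b $  output E → F E'
F E' $     id :: id :: a :: b $  output F → id
id E' $    id :: id :: a :: b $  match 'id'
E' $       :: id :: a :: b $     output E' → :: F E'
:: F E' $  :: id :: a :: b $     match '::'
F E' $     id :: a :: b $        output F → id
id E' $    id :: a :: b $        match 'id'
E' $       :: a :: b $           output E' → :: F E'
:: F E' $  :: a :: b $           match '::'
F E' $     a :: b $              output F → a
a E' $     a :: b $              match 'a'
E' $       :: b $                output E' → :: F E'
:: F E' $  :: b $                match '::'
F E' $     b $                   output F → b
b E' $     b $                   match 'b'
E' $       $                     output E' → ε
$          $                     accept

The string is accepted.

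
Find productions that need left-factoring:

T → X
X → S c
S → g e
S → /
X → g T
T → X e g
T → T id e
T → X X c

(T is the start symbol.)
Yes, T has productions with common prefix 'X'

Left-factoring is needed when two productions for the same non-terminal
share a common prefix on the right-hand side.

Productions for T:
  T → X
  T → X e g
  T → T id e
  T → X X c
Productions for X:
  X → S c
  X → g T
Productions for S:
  S → g e
  S → /

Found common prefix 'X' in productions for T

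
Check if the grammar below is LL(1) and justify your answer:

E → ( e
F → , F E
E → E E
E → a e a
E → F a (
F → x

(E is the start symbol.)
Relevant sets:
  FIRST(E) = { '(', ',', 'a', 'x' }
  FIRST(F) = { ',', 'x' }

For E:
  PREDICT(E → '(' e) = { '(' }
  PREDICT(E → E E) = { '(', ',', 'a', 'x' }
  PREDICT(E → a e a) = { 'a' }
  PREDICT(E → F a '(') = { ',', 'x' }
For F:
  PREDICT(F → ',' F E) = { ',' }
  PREDICT(F → x) = { 'x' }

Conflict found: Predict set conflict for E: { '(' }
The grammar is NOT LL(1).

Answer: No. Predict set conflict for E: { '(' }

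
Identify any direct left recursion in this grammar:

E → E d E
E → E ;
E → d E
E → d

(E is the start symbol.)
Yes, E is left-recursive

Direct left recursion occurs when N → N α for some non-terminal N (the right-hand side begins with the left-hand side itself).

E → E d E: LEFT RECURSIVE (starts with E)
E → E ;: LEFT RECURSIVE (starts with E)
E → d E: starts with d
E → d: starts with d

The grammar has direct left recursion on: E.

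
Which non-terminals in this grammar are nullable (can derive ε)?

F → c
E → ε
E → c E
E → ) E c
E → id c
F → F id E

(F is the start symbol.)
{ 'E' }

ε-productions: E → ε
So E is immediately nullable.
No further non-terminal can be added: every production for the remaining non-terminals contains a terminal or a non-nullable non-terminal.
Nullable = { 'E' }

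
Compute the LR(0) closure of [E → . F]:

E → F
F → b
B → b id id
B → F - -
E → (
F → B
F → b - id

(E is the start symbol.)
{ [B → . F - -], [B → . b id id], [E → . F], [F → . B], [F → . b - id], [F → . b] }

Start with: [E → . F]
  [E → . F] has the dot before F: add [F → . b], [F → . B], [F → . b - id]
  [F → . B] has the dot before B: add [B → . b id id], [B → . F - -]
No further items can be added.

CLOSURE = { [B → . F - -], [B → . b id id], [E → . F], [F → . B], [F → . b - id], [F → . b] }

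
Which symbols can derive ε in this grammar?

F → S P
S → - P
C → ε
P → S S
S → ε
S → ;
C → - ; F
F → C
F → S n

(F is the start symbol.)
{ 'C', 'F', 'P', 'S' }

A non-terminal is nullable if it can derive ε (the empty string): either it has an ε-production, or it has a production whose right-hand side consists entirely of nullable non-terminals.

ε-productions: C → ε, S → ε
So C, S are immediately nullable.
P → S S: every symbol on the right is nullable, so P is nullable too.
F → C: every symbol on the right is nullable, so F is nullable too.
Every non-terminal is now nullable.
Nullable = { 'C', 'F', 'P', 'S' }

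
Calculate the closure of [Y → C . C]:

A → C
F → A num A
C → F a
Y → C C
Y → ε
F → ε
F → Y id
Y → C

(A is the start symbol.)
Start with: [Y → C . C]
  [Y → C . C] has the dot before C: add [C → . F a]
  [C → . F a] has the dot before F: add [F → . A num A], [F → .], [F → . Y id]
  [F → . A num A] has the dot before A: add [A → . C]
  [F → . Y id] has the dot before Y: add [Y → . C C], [Y → .], [Y → . C]
No further items can be added.

CLOSURE = { [A → . C], [C → . F a], [F → . A num A], [F → . Y id], [F → .], [Y → . C C], [Y → . C], [Y → .], [Y → C . C] }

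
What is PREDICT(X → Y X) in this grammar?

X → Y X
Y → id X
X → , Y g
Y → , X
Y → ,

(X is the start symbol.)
{ ',', 'id' }

PREDICT(X → Y X) = (FIRST(RHS) \ {ε}) ∪ (FOLLOW(X) if ε ∈ FIRST(RHS), i.e. RHS ⇒* ε)
FIRST(Y) = { ',', 'id' }
FIRST(Y X) = { ',', 'id' }
ε ∉ FIRST(Y X), so FOLLOW(X) is not added.
PREDICT(X → Y X) = { ',', 'id' }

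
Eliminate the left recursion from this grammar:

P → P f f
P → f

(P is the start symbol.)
P is directly left-recursive. The standard transformation for
  A → A α₁ | ... | A α_m | β₁ | ... | β_n
is
  A  → β₁ A' | ... | β_n A'
  A' → α₁ A' | ... | α_m A' | ε

P → f becomes P → f P'
P → P f f becomes P' → f f P'
Add P' → ε

Resulting grammar:
P → f P'
P' → f f P'
P' → ε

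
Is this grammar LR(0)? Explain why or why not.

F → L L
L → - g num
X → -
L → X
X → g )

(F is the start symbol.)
A grammar is LR(0) if no state in the canonical LR(0) collection has:
  - both a shift item (dot before a terminal) and a complete item (shift-reduce conflict), or
  - two or more complete items (reduce-reduce conflict; the accept item [F' → F .] counts as a complete item here).

Augment with F' → F and build the canonical LR(0) collection (I0 = CLOSURE({[F' → . F]}), then GOTO on every symbol after a dot until no new states appear). It has 10 states:
  I0: { [F → . L L], [F' → . F], [L → . - g num], [L → . X], [X → . -], [X → . g )] }  — shift
  I1: { [L → - . g num], [X → - .] }  — shift, reduce
  I2: { [F' → F .] }  — accept
  I3: { [F → L . L], [L → . - g num], [L → . X], [X → . -], [X → . g )] }  — shift
  I4: { [L → X .] }  — reduce
  I5: { [X → g . )] }  — shift
  I6: { [X → g ) .] }  — reduce
  I7: { [F → L L .] }  — reduce
  I8: { [L → - g . num] }  — shift
  I9: { [L → - g num .] }  — reduce

Conflict in state I1:
  Shift-reduce conflict between [X → - .] and [L → - . g num]
So the grammar is NOT LR(0).

Answer: No. Shift-reduce conflict between [X → - .] and [L → - . g num]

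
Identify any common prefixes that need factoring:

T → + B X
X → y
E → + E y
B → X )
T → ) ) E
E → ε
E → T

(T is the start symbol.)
No, left-factoring is not needed

Left-factoring is needed when two productions for the same non-terminal
share a common prefix on the right-hand side.

Productions for T:
  T → + B X
  T → ) ) E
Productions for E:
  E → + E y
  E → ε
  E → T

No common prefixes found.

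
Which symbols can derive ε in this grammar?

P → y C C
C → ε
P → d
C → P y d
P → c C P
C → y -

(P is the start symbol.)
A non-terminal is nullable if it can derive ε (the empty string): either it has an ε-production, or it has a production whose right-hand side consists entirely of nullable non-terminals.

ε-productions: C → ε
So C is immediately nullable.
No further non-terminal can be added: every production for the remaining non-terminals contains a terminal or a non-nullable non-terminal.
Nullable = { 'C' }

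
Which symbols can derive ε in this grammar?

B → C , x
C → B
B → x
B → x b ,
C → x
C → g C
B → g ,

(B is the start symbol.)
None

A non-terminal is nullable if it can derive ε (the empty string): either it has an ε-production, or it has a production whose right-hand side consists entirely of nullable non-terminals.

There are no ε-productions, so no non-terminal can derive ε.
No non-terminals are nullable.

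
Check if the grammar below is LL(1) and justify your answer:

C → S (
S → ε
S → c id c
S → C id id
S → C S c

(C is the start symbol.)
A grammar is LL(1) if for each non-terminal N with multiple productions, the predict sets of those productions are pairwise disjoint, where PREDICT(N → α) = (FIRST(α) \ {ε}) ∪ (FOLLOW(N) if α ⇒* ε).

Relevant sets:
  FIRST(C) = { '(', 'c' }
  FOLLOW(S) = { '(', 'c' }

For S:
  PREDICT(S → ε) = { '(', 'c' }
  PREDICT(S → c id c) = { 'c' }
  PREDICT(S → C id id) = { '(', 'c' }
  PREDICT(S → C S c) = { '(', 'c' }
C has a single production, so nothing to check there.

Conflict found: Predict set conflict for S: { 'c' }
The grammar is NOT LL(1).

Answer: No. Predict set conflict for S: { 'c' }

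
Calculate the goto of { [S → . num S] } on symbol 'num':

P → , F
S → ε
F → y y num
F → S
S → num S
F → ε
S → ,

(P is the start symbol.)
{ [S → . ,], [S → . num S], [S → .], [S → num . S] }

GOTO(I, 'num') = CLOSURE({ [A → αX.β] : [A → α.Xβ] ∈ I, X = 'num' })

Items with dot before 'num', with the dot advanced:
  [S → . num S] → [S → num . S]
Closure of the advanced items:
  [S → num . S] has the dot before S: add [S → .], [S → . num S], [S → . ,]

GOTO = { [S → . ,], [S → . num S], [S → .], [S → num . S] }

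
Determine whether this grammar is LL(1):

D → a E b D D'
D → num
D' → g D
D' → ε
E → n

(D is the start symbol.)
No. Predict set conflict for D': { 'g' }

Relevant sets:
  FOLLOW(D') = { $, 'g' }

For D:
  PREDICT(D → a E b D D') = { 'a' }
  PREDICT(D → num) = { 'num' }
For D':
  PREDICT(D' → g D) = { 'g' }
  PREDICT(D' → ε) = { $, 'g' }
E has a single production, so nothing to check there.

Conflict found: Predict set conflict for D': { 'g' }
The grammar is NOT LL(1).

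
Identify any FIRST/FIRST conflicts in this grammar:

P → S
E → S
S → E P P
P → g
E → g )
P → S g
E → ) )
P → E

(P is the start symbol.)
FIRST sets of the non-terminals at (or reachable through a nullable prefix from) the front of some alternative:
  FIRST(S) = { ')', 'g' }
  FIRST(E) = { ')', 'g' }

Productions for P:
  P → S: FIRST = { ')', 'g' }
  P → g: FIRST = { 'g' }
  P → S g: FIRST = { ')', 'g' }
  P → E: FIRST = { ')', 'g' }
Productions for E:
  E → S: FIRST = { ')', 'g' }
  E → g ): FIRST = { 'g' }
  E → ) ): FIRST = { ')' }
S has only one production, so no FIRST/FIRST conflict is possible there.

Conflict for P: P → S and P → g
  Overlap: { 'g' }
Conflict for P: P → S and P → S g
  Overlap: { ')', 'g' }
Conflict for P: P → S and P → E
  Overlap: { ')', 'g' }
Conflict for P: P → g and P → S g
  Overlap: { 'g' }
Conflict for P: P → g and P → E
  Overlap: { 'g' }
Conflict for P: P → S g and P → E
  Overlap: { ')', 'g' }
Conflict for E: E → S and E → g )
  Overlap: { 'g' }
Conflict for E: E → S and E → ) )
  Overlap: { ')' }

Answer: Yes. P → S / P → g on { 'g' }; P → S / P → S g on { ')', 'g' }; P → S / P → E on { ')', 'g' }; P → g / P → S g on { 'g' }; P → g / P → E on { 'g' }; P → S g / P → E on { ')', 'g' }; E → S / E → g ')' on { 'g' }; E → S / E → ')' ')' on { ')' }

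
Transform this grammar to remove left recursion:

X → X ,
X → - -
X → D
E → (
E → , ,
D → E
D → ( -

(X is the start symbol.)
X is directly left-recursive. The standard transformation for
  A → A α₁ | ... | A α_m | β₁ | ... | β_n
is
  A  → β₁ A' | ... | β_n A'
  A' → α₁ A' | ... | α_m A' | ε

X → - - becomes X → - - X'
X → D becomes X → D X'
X → X , becomes X' → , X'
Add X' → ε

Productions for other non-terminals are unchanged:
  E → (
  E → , ,
  D → E
  D → ( -

Resulting grammar:
X → - - X'
X → D X'
X' → , X'
X' → ε
E → (
E → , ,
D → E
D → ( -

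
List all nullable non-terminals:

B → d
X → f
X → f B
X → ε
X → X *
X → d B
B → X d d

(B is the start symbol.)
{ 'X' }

A non-terminal is nullable if it can derive ε (the empty string): either it has an ε-production, or it has a production whose right-hand side consists entirely of nullable non-terminals.

ε-productions: X → ε
So X is immediately nullable.
No further non-terminal can be added: every production for the remaining non-terminals contains a terminal or a non-nullable non-terminal.
Nullable = { 'X' }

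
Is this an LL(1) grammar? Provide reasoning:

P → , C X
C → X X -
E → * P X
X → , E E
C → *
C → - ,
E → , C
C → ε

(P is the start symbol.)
No. Predict set conflict for C: { ',' }

A grammar is LL(1) if for each non-terminal N with multiple productions, the predict sets of those productions are pairwise disjoint, where PREDICT(N → α) = (FIRST(α) \ {ε}) ∪ (FOLLOW(N) if α ⇒* ε).

Relevant sets:
  FIRST(X) = { ',' }
  FOLLOW(C) = { $, '*', ',', '-' }

For C:
  PREDICT(C → X X '-') = { ',' }
  PREDICT(C → '*') = { '*' }
  PREDICT(C → '-' ',') = { '-' }
  PREDICT(C → ε) = { $, '*', ',', '-' }
For E:
  PREDICT(E → '*' P X) = { '*' }
  PREDICT(E → ',' C) = { ',' }
P, X have a single production, so nothing to check there.

Conflict found: Predict set conflict for C: { ',' }
The grammar is NOT LL(1).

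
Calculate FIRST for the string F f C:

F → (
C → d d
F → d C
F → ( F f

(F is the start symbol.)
FIRST sets of the non-terminals involved (from the grammar, by fixed-point iteration):
  FIRST(F) = { '(', 'd' }

To compute FIRST(F f C), process the symbols left to right:
Symbol F is a non-terminal. Add FIRST(F) \ {ε} = { '(', 'd' }
F is not nullable (ε ∉ FIRST(F)), so stop here.
FIRST(F f C) = { '(', 'd' }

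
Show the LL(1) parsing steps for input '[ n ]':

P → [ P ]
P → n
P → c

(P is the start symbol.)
LL(1) parsing maintains a stack (initially the start symbol over $) and the input. At each step: if the stack top is a terminal, match it against the current input token; if it is a non-terminal N, replace it with the RHS of M[N, lookahead] (the unique production whose predict set contains the lookahead).

Stack is shown with the top on the left.

Stack    Input    Action
------------------------
P $      [ n ] $  output P → [ P ]
[ P ] $  [ n ] $  match '['
P ] $    n ] $    output P → n
n ] $    n ] $    match 'n'
] $      ] $      match ']'
$        $        accept

The string is accepted.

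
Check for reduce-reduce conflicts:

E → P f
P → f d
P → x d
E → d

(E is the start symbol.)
No reduce-reduce conflicts

A reduce-reduce conflict occurs when an LR(0) state has two complete items [A → α .] and [B → β .] — both call for a reduction, and with no lookahead the parser cannot choose between them.

Augment with E' → E and build the canonical LR(0) collection (I0 = CLOSURE({[E' → . E]}), then GOTO on every symbol after a dot until no new states appear). It has 9 states:
  I0: { [E → . P f], [E → . d], [E' → . E], [P → . f d], [P → . x d] }  — shift
  I1: { [E' → E .] }  — accept
  I2: { [E → P . f] }  — shift
  I3: { [E → d .] }  — reduce
  I4: { [P → f . d] }  — shift
  I5: { [P → x . d] }  — shift
  I6: { [P → x d .] }  — reduce
  I7: { [P → f d .] }  — reduce
  I8: { [E → P f .] }  — reduce

No state contains more than one complete item.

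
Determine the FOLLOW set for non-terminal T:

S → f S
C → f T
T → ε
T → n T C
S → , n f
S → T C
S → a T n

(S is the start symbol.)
To compute FOLLOW(T), find every occurrence of T on a right-hand side N → α T β: add FIRST(β) \ {ε}, and if β is empty or nullable also add FOLLOW(N). Iterate to a fixed point.

In C → f T: T is at the end, add FOLLOW(C)
In T → n T C: T is followed by C, add FIRST(C) \ {ε} = { 'f' }
In S → T C: T is followed by C, add FIRST(C) \ {ε} = { 'f' }
In S → a T n: T is followed by n, add FIRST(n) \ {ε} = { 'n' }

The FOLLOW sets referred to above (computed the same way, to a fixed point):
  FOLLOW(C) = { $, 'f', 'n' }

Taking the union: FOLLOW(T) = { $, 'f', 'n' }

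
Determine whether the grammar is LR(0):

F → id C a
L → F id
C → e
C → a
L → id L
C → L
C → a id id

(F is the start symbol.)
No. Shift-reduce conflict between [C → a .] and [C → a . id id]

A grammar is LR(0) if no state in the canonical LR(0) collection has:
  - both a shift item (dot before a terminal) and a complete item (shift-reduce conflict), or
  - two or more complete items (reduce-reduce conflict; the accept item [F' → F .] counts as a complete item here).

Augment with F' → F and build the canonical LR(0) collection (I0 = CLOSURE({[F' → . F]}), then GOTO on every symbol after a dot until no new states appear). It has 14 states:
  I0: { [F → . id C a], [F' → . F] }  — shift
  I1: { [F' → F .] }  — accept
  I2: { [C → . L], [C → . a id id], [C → . a], [C → . e], [F → . id C a], [F → id . C a], [L → . F id], [L → . id L] }  — shift
  I3: { [F → id C . a] }  — shift
  I4: { [L → F . id] }  — shift
  I5: { [C → L .] }  — reduce
  I6: { [C → a . id id], [C → a .] }  — shift, reduce
  I7: { [C → e .] }  — reduce
  I8: { [C → . L], [C → . a id id], [C → . a], [C → . e], [F → . id C a], [F → id . C a], [L → . F id], [L → . id L], [L → id . L] }  — shift
  I9: { [C → L .], [L → id L .] }  — 2 reduces
  I10: { [C → a id . id] }  — shift
  I11: { [C → a id id .] }  — reduce
  I12: { [L → F id .] }  — reduce
  I13: { [F → id C a .] }  — reduce

Conflict in state I6:
  Shift-reduce conflict between [C → a .] and [C → a . id id]
So the grammar is NOT LR(0).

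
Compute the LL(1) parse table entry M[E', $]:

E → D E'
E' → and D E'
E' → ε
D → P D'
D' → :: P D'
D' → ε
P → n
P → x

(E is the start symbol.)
To find M[E', $], we find productions for E' where $ is in the predict set (PREDICT(N → α) = (FIRST(α) \ {ε}) ∪ (FOLLOW(N) if α ⇒* ε)).

Relevant sets:
  FOLLOW(E') = { $ }

E' → and D E': PREDICT = { 'and' }
E' → ε: PREDICT = { $ }
  $ is in predict set, so this production goes in M[E', $]

M[E', $] = E' → ε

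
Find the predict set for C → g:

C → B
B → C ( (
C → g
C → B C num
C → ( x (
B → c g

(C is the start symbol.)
PREDICT(C → g) = (FIRST(RHS) \ {ε}) ∪ (FOLLOW(C) if ε ∈ FIRST(RHS), i.e. RHS ⇒* ε)
FIRST(g) = { 'g' }
ε ∉ FIRST(g), so FOLLOW(C) is not added.
PREDICT(C → g) = { 'g' }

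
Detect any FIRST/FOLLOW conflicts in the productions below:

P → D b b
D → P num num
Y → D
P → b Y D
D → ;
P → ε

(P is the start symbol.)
A FIRST/FOLLOW conflict occurs when a non-terminal N has a nullable alternative N → β (β ⇒* ε) and another alternative N → α with FIRST(α) ∩ FOLLOW(N) ≠ ∅: on such a lookahead the parser cannot decide between expanding α and letting N vanish via β.

Nullable non-terminals: P.
FIRST sets used below: FIRST(D) = { ';', 'b', 'num' }

P: nullable alternative(s) P → ε; FOLLOW(P) = { $, 'num' }
  P → D b b: FIRST \ {ε} = { ';', 'b', 'num' } — overlaps FOLLOW(P) on { 'num' }: CONFLICT
  P → b Y D: FIRST \ {ε} = { 'b' } — disjoint from FOLLOW(P)
  P → ε: FIRST \ {ε} = { } — this is the only nullable alternative, skip

D, Y have no nullable alternative, so no FIRST/FOLLOW check is needed there.

So the grammar has 1 FIRST/FOLLOW conflict (marked CONFLICT above).

Answer: Yes. P → D b b with FOLLOW(P) on { 'num' }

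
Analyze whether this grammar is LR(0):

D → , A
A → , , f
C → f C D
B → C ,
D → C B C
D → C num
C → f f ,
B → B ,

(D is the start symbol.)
Augment with D' → D and build the canonical LR(0) collection (I0 = CLOSURE({[D' → . D]}), then GOTO on every symbol after a dot until no new states appear). It has 19 states:
  I0: { [C → . f C D], [C → . f f ,], [D → . , A], [D → . C B C], [D → . C num], [D' → . D] }  — shift
  I1: { [A → . , , f], [D → , . A] }  — shift
  I2: { [B → . B ,], [B → . C ,], [C → . f C D], [C → . f f ,], [D → C . B C], [D → C . num] }  — shift
  I3: { [D' → D .] }  — accept
  I4: { [C → . f C D], [C → . f f ,], [C → f . C D], [C → f . f ,] }  — shift
  I5: { [C → . f C D], [C → . f f ,], [C → f C . D], [D → . , A], [D → . C B C], [D → . C num] }  — shift
  I6: { [C → . f C D], [C → . f f ,], [C → f . C D], [C → f . f ,], [C → f f . ,] }  — shift
  I7: { [C → f f , .] }  — reduce
  I8: { [C → f C D .] }  — reduce
  I9: { [B → B . ,], [C → . f C D], [C → . f f ,], [D → C B . C] }  — shift
  I10: { [B → C . ,] }  — shift
  I11: { [D → C num .] }  — reduce
  I12: { [B → C , .] }  — reduce
  I13: { [B → B , .] }  — reduce
  I14: { [D → C B C .] }  — reduce
  I15: { [A → , . , f] }  — shift
  I16: { [D → , A .] }  — reduce
  I17: { [A → , , . f] }  — shift
  I18: { [A → , , f .] }  — reduce

Every state is either a pure shift/goto state or contains exactly one complete item and nothing to shift — no conflicts. The grammar is LR(0).

Answer: Yes, the grammar is LR(0)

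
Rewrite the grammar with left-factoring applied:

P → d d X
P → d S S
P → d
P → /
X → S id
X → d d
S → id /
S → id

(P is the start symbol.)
P → d P'
P' → d X
P' → S S
P' → ε
P → /
X → S id
X → d d
S → id S'
S' → /
S' → ε

Left-factoring transforms A → αβ₁ | αβ₂ into A → αA' and A' → β₁ | β₂
(α is the longest common prefix among the alternatives). Repeat until
no nonterminal has two alternatives with a common prefix.

Round 1: P has alternatives sharing prefix 'd'. Introduce P': P → d P'
  Add: P' → d X
  Add: P' → S S
  Add: P' → ε

Round 2: S has alternatives sharing prefix 'id'. Introduce S': S → id S'
  Add: S' → /
  Add: S' → ε

No remaining common prefixes — done.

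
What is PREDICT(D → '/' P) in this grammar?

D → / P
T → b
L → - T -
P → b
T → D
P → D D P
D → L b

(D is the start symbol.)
PREDICT(D → '/' P) = (FIRST(RHS) \ {ε}) ∪ (FOLLOW(D) if ε ∈ FIRST(RHS), i.e. RHS ⇒* ε)
FIRST('/' P) = { '/' }
ε ∉ FIRST('/' P), so FOLLOW(D) is not added.
PREDICT(D → '/' P) = { '/' }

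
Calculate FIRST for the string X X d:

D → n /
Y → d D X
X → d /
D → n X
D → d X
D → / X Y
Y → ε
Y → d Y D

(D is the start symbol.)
{ 'd' }

FIRST sets of the non-terminals involved (from the grammar, by fixed-point iteration):
  FIRST(X) = { 'd' }

To compute FIRST(X X d), process the symbols left to right:
Symbol X is a non-terminal. Add FIRST(X) \ {ε} = { 'd' }
X is not nullable (ε ∉ FIRST(X)), so stop here.
FIRST(X X d) = { 'd' }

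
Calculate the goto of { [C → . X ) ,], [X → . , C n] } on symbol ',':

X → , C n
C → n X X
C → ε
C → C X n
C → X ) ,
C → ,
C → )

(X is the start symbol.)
{ [C → . )], [C → . ,], [C → . C X n], [C → . X ) ,], [C → . n X X], [C → .], [X → , . C n], [X → . , C n] }

GOTO(I, ',') = CLOSURE({ [A → αX.β] : [A → α.Xβ] ∈ I, X = ',' })

Items with dot before ',', with the dot advanced:
  [X → . , C n] → [X → , . C n]
Closure of the advanced items:
  [X → , . C n] has the dot before C: add [C → . n X X], [C → .], [C → . C X n], [C → . X ) ,], [C → . ,], [C → . )]
  [C → . X ) ,] has the dot before X: add [X → . , C n]

GOTO = { [C → . )], [C → . ,], [C → . C X n], [C → . X ) ,], [C → . n X X], [C → .], [X → , . C n], [X → . , C n] }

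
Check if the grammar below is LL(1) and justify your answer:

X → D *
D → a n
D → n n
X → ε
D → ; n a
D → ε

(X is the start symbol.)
Relevant sets:
  FIRST(D) = { ';', 'a', 'n', ε }
  FOLLOW(X) = { $ }
  FOLLOW(D) = { '*' }

For X:
  PREDICT(X → D '*') = { '*', ';', 'a', 'n' }
  PREDICT(X → ε) = { $ }
For D:
  PREDICT(D → a n) = { 'a' }
  PREDICT(D → n n) = { 'n' }
  PREDICT(D → ';' n a) = { ';' }
  PREDICT(D → ε) = { '*' }

All predict sets are disjoint. The grammar IS LL(1).

Answer: Yes, the grammar is LL(1).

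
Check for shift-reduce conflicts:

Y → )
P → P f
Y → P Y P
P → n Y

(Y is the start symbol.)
Yes — I8: [Y → P Y P .] vs [P → P . f]

A shift-reduce conflict occurs when an LR(0) state has both:
  - a complete (reduce) item [A → α .] (dot at the end), and
  - a shift item [B → β . c γ] (dot before a terminal).

Augment with Y' → Y and build the canonical LR(0) collection (I0 = CLOSURE({[Y' → . Y]}), then GOTO on every symbol after a dot until no new states appear). It has 9 states:
  I0: { [P → . P f], [P → . n Y], [Y → . )], [Y → . P Y P], [Y' → . Y] }  — shift
  I1: { [Y → ) .] }  — reduce
  I2: { [P → . P f], [P → . n Y], [P → P . f], [Y → . )], [Y → . P Y P], [Y → P . Y P] }  — shift
  I3: { [Y' → Y .] }  — accept
  I4: { [P → . P f], [P → . n Y], [P → n . Y], [Y → . )], [Y → . P Y P] }  — shift
  I5: { [P → n Y .] }  — reduce
  I6: { [P → . P f], [P → . n Y], [Y → P Y . P] }  — shift
  I7: { [P → P f .] }  — reduce
  I8: { [P → P . f], [Y → P Y P .] }  — shift, reduce

I8 contains reduce item [Y → P Y P .] and shift item [P → P . f] — shift-reduce conflict.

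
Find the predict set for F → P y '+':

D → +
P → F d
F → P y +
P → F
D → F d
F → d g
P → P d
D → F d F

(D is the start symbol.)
{ 'd' }

PREDICT(F → P y '+') = (FIRST(RHS) \ {ε}) ∪ (FOLLOW(F) if ε ∈ FIRST(RHS), i.e. RHS ⇒* ε)
FIRST(P) = { 'd' }
FIRST(P y '+') = { 'd' }
ε ∉ FIRST(P y '+'), so FOLLOW(F) is not added.
PREDICT(F → P y '+') = { 'd' }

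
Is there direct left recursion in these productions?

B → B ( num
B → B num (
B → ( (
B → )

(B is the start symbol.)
Yes, B is left-recursive

B → B ( num: LEFT RECURSIVE (starts with B)
B → B num (: LEFT RECURSIVE (starts with B)
B → ( (: starts with '('
B → ): starts with ')'

The grammar has direct left recursion on: B.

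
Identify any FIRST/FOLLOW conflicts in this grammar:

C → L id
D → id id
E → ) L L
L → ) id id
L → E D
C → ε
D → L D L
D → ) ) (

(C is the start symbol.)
No FIRST/FOLLOW conflicts.

Nullable non-terminals: C.
FIRST sets used below: FIRST(L) = { ')' }

C: nullable alternative(s) C → ε; FOLLOW(C) = { $ }
  C → L id: FIRST \ {ε} = { ')' } — disjoint from FOLLOW(C)
  C → ε: FIRST \ {ε} = { } — this is the only nullable alternative, skip

D, E, L have no nullable alternative, so no FIRST/FOLLOW check is needed there.

No FIRST/FOLLOW conflicts found.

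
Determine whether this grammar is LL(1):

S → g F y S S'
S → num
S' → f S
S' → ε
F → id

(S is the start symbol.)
Relevant sets:
  FOLLOW(S') = { $, 'f' }

For S:
  PREDICT(S → g F y S S') = { 'g' }
  PREDICT(S → num) = { 'num' }
For S':
  PREDICT(S' → f S) = { 'f' }
  PREDICT(S' → ε) = { $, 'f' }
F has a single production, so nothing to check there.

Conflict found: Predict set conflict for S': { 'f' }
The grammar is NOT LL(1).

Answer: No. Predict set conflict for S': { 'f' }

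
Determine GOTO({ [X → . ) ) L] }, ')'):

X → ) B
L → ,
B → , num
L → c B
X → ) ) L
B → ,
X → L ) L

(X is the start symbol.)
GOTO(I, ')') = CLOSURE({ [A → αX.β] : [A → α.Xβ] ∈ I, X = ')' })

Items with dot before ')', with the dot advanced:
  [X → . ) ) L] → [X → ) . ) L]
Closure adds nothing (no advanced item has the dot before a non-terminal).

GOTO = { [X → ) . ) L] }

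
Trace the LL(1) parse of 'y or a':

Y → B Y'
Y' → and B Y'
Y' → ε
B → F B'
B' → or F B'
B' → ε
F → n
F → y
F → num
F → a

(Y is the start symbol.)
Stack is shown with the top on the left.

Stack         Input     Action
------------------------------
Y $           y or a $  output Y → B Y'
B Y' $        y or a $  output B → F B'
F B' Y' $     y or a $  output F → y
y B' Y' $     y or a $  match 'y'
B' Y' $       or a $    output B' → or F B'
or F B' Y' $  or a $    match 'or'
F B' Y' $     a $       output F → a
a B' Y' $     a $       match 'a'
B' Y' $       $         output B' → ε
Y' $          $         output Y' → ε
$             $         accept

The string is accepted.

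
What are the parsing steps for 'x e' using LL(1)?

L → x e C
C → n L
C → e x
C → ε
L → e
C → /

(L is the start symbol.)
LL(1) parsing maintains a stack (initially the start symbol over $) and the input. At each step: if the stack top is a terminal, match it against the current input token; if it is a non-terminal N, replace it with the RHS of M[N, lookahead] (the unique production whose predict set contains the lookahead).

Stack is shown with the top on the left.

Stack    Input  Action
----------------------
L $      x e $  output L → x e C
x e C $  x e $  match 'x'
e C $    e $    match 'e'
C $      $      output C → ε
$        $      accept

The string is accepted.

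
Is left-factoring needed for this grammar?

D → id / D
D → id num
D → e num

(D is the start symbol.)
Left-factoring is needed when two productions for the same non-terminal
share a common prefix on the right-hand side.

Productions for D:
  D → id / D
  D → id num
  D → e num

Found common prefix 'id' in productions for D

Answer: Yes, D has productions with common prefix 'id'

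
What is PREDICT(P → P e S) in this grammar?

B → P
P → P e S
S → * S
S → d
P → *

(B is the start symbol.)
{ '*' }

PREDICT(P → P e S) = (FIRST(RHS) \ {ε}) ∪ (FOLLOW(P) if ε ∈ FIRST(RHS), i.e. RHS ⇒* ε)
FIRST(P) = { '*' }
FIRST(P e S) = { '*' }
ε ∉ FIRST(P e S), so FOLLOW(P) is not added.
PREDICT(P → P e S) = { '*' }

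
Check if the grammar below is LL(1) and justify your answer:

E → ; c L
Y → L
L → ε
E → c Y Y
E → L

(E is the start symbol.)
Yes, the grammar is LL(1).

A grammar is LL(1) if for each non-terminal N with multiple productions, the predict sets of those productions are pairwise disjoint, where PREDICT(N → α) = (FIRST(α) \ {ε}) ∪ (FOLLOW(N) if α ⇒* ε).

Relevant sets:
  FIRST(L) = { ε }
  FOLLOW(E) = { $ }

For E:
  PREDICT(E → ';' c L) = { ';' }
  PREDICT(E → c Y Y) = { 'c' }
  PREDICT(E → L) = { $ }
Y, L have a single production, so nothing to check there.

All predict sets are disjoint. The grammar IS LL(1).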